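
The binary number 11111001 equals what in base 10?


11111001 in decimal = 249

249


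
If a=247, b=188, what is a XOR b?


247 ^ 188 = 75

75


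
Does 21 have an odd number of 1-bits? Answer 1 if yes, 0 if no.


0b10101 has 3 ones => parity 1

1


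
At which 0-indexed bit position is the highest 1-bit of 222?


0b11011110. Highest set bit at position 7

7


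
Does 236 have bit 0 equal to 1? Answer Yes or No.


0b11101100, bit 0 = 0. No

No


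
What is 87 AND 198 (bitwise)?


0b1010111 & 0b11000110 = 0b1000110 = 70

70


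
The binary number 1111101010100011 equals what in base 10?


1111101010100011 in decimal = 64163

64163


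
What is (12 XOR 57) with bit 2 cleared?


Step 1: 12 ^ 57 = 53
Step 2: 53 & ~(1 << 2) = 49

49


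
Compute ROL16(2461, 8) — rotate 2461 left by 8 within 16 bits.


Rotate 0b100110011101 left by 8 (16-bit) = 0b1001110100001001 = 40201

40201


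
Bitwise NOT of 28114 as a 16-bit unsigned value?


~0b110110111010010 = 0b1001001000101101 = 37421 (16-bit unsigned)

37421


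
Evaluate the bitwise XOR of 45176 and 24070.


0b1011000001111000 ^ 0b101111000000110 = 0b1110111001111110 = 61054

61054


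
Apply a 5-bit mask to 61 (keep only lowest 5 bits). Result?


61 & 31 = 29

29


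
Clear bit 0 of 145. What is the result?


145 & ~(1 << 0) = 144

144


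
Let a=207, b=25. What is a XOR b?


207 ^ 25 = 214

214


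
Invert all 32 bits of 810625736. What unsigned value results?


810625736 ^ 4294967295 = 3484341559

3484341559


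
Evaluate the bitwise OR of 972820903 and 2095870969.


0b111001111111000001000110100111 | 0b1111100111011000111001111111001 = 0b1111101111111000111001111111111 = 2113696767

2113696767


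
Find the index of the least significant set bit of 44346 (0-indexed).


0b1010110100111010. Lowest set bit at position 1

1


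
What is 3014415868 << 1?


0b10110011101011000101010111111100 << 1 = 0b101100111010110001010101111111000 = 6028831736

6028831736


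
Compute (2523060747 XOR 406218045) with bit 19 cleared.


Step 1: 2523060747 ^ 406218045 = 2387918646
Step 2: 2387918646 & ~(1 << 19) = 2387918646

2387918646


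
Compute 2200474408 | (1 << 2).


2200474408 | (1 << 2) = 2200474408 | 4 = 2200474412

2200474412


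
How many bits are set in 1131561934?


0b1000011011100100100001111001110 has 15 set bits

15


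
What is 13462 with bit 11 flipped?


13462 ^ (1 << 11) = 13462 ^ 2048 = 15510

15510


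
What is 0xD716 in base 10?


D716 hex = 55062 decimal

55062


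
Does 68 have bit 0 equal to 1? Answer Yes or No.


0b1000100, bit 0 = 0. No

No


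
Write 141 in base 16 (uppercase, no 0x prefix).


141 = 8D hex

8D


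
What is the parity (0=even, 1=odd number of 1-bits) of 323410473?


0b10011010001101101101000101001 has 14 ones => parity 0

0


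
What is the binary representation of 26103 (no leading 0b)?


26103 = 110010111110111 in binary

110010111110111


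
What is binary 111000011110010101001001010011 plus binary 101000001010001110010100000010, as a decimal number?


111000011110010101001001010011 + 101000001010001110010100000010 = 1100000101000100011011101010101 = 1621243733

1621243733


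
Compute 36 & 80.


0b100100 & 0b1010000 = 0b0 = 0

0


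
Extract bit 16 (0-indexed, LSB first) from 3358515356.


0b11001000001011101110000010011100, position 16 = 0

0


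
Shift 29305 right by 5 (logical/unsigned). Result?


0b111001001111001 >> 5 = 0b1110010011 = 915

915


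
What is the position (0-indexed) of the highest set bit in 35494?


0b1000101010100110. Highest set bit at position 15

15


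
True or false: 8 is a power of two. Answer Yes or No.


0b1000. Only one bit set => Yes

Yes


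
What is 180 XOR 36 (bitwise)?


0b10110100 ^ 0b100100 = 0b10010000 = 144

144


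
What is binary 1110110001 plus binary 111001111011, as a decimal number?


1110110001 + 111001111011 = 1001000101100 = 4652

4652


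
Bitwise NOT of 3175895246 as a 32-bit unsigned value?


~0b10111101010011000101000011001110 = 0b1000010101100111010111100110001 = 1119072049 (32-bit unsigned)

1119072049


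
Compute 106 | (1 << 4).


106 | (1 << 4) = 106 | 16 = 122

122


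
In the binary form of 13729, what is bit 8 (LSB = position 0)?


0b11010110100001, position 8 = 1

1


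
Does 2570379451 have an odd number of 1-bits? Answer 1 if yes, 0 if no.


0b10011001001101001110000010111011 has 16 ones => parity 0

0


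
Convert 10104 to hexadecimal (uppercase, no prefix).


10104 = 2778 hex

2778


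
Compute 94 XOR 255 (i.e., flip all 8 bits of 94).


94 ^ 255 = 161

161


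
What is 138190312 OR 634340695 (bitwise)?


0b1000001111001001110111101000 | 0b100101110011110100010101010111 = 0b101101111111111101110111111111 = 771743231

771743231


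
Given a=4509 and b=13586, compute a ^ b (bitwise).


4509 ^ 13586 = 9359

9359


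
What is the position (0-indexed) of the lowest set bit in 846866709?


0b110010011110100010100100010101. Lowest set bit at position 0

0


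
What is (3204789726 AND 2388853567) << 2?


Step 1: 3204789726 & 2388853567 = 2382430494
Step 2: 2382430494 << 2 = 9529721976

9529721976


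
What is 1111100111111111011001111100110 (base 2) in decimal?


1111100111111111011001111100110 in decimal = 2097132518

2097132518


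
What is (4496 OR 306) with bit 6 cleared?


Step 1: 4496 | 306 = 4530
Step 2: 4530 & ~(1 << 6) = 4530

4530


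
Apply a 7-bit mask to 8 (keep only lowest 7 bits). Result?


8 & 127 = 8

8


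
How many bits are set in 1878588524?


0b1101111111110001111110001101100 has 21 set bits

21


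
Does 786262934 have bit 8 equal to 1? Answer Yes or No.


0b101110110111010110101110010110, bit 8 = 1. Yes

Yes


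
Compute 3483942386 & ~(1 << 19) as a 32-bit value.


3483942386 & ~(1 << 19) = 3483418098

3483418098


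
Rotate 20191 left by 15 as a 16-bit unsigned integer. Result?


Rotate 0b100111011011111 left by 15 (16-bit) = 0b1010011101101111 = 42863

42863


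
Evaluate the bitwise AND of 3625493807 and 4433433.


0b11011000000110001010010100101111 & 0b10000111010011000011001 = 0b1010010000001001 = 41993

41993


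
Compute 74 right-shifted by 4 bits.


0b1001010 >> 4 = 0b100 = 4

4


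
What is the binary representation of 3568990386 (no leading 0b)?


3568990386 = 11010100101110100111100010110010 in binary

11010100101110100111100010110010


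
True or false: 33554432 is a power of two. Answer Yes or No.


0b10000000000000000000000000. Only one bit set => Yes

Yes


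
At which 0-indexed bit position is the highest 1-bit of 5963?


0b1011101001011. Highest set bit at position 12

12


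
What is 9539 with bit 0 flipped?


9539 ^ (1 << 0) = 9539 ^ 1 = 9538

9538


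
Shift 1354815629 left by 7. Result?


0b1010000110000001101100010001101 << 7 = 0b10100001100000011011000100011010000000 = 173416400512

173416400512


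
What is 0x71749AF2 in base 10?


71749AF2 hex = 1903467250 decimal

1903467250


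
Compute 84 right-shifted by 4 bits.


0b1010100 >> 4 = 0b101 = 5

5


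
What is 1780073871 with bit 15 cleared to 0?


1780073871 & ~(1 << 15) = 1780041103

1780041103


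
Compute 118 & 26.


0b1110110 & 0b11010 = 0b10010 = 18

18


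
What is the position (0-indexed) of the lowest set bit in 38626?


0b1001011011100010. Lowest set bit at position 1

1


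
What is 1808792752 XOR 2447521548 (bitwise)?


0b1101011110011111111110010110000 ^ 0b10010001111000100011011100001100 = 0b11111010001011011100101110111100 = 4197305276

4197305276


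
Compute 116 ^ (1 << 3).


116 ^ (1 << 3) = 116 ^ 8 = 124

124


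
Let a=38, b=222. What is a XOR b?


38 ^ 222 = 248

248


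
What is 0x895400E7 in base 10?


895400E7 hex = 2303983847 decimal

2303983847


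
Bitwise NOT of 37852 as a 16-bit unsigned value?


~0b1001001111011100 = 0b110110000100011 = 27683 (16-bit unsigned)

27683


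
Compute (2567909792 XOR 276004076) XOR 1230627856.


Step 1: 2567909792 ^ 276004076 = 2306624844
Step 2: 2306624844 ^ 1230627856 = 3223693660

3223693660


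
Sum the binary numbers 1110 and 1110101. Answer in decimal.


1110 + 1110101 = 10000011 = 131

131


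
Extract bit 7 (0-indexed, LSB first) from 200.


0b11001000, position 7 = 1

1


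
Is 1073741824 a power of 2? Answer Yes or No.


0b1000000000000000000000000000000. Only one bit set => Yes

Yes


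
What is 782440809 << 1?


0b101110101000110001100101101001 << 1 = 0b1011101010001100011001011010010 = 1564881618

1564881618


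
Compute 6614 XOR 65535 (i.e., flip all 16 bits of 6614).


6614 ^ 65535 = 58921

58921


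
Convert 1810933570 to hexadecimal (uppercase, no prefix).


1810933570 = 6BF0A742 hex

6BF0A742


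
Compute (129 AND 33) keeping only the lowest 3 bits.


Step 1: 129 & 33 = 1
Step 2: 1 & 7 = 1

1


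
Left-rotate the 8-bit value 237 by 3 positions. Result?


Rotate 0b11101101 left by 3 (8-bit) = 0b1101111 = 111

111


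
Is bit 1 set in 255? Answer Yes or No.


0b11111111, bit 1 = 1. Yes

Yes


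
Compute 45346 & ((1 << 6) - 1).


45346 & 63 = 34

34


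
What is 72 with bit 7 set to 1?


72 | (1 << 7) = 72 | 128 = 200

200


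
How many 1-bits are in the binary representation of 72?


0b1001000 has 2 set bits

2


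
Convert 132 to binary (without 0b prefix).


132 = 10000100 in binary

10000100


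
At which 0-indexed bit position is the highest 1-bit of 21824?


0b101010101000000. Highest set bit at position 14

14


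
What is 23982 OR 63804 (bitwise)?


0b101110110101110 | 0b1111100100111100 = 0b1111110110111110 = 64958

64958


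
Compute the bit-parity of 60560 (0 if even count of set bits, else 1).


0b1110110010010000 has 7 ones => parity 1

1


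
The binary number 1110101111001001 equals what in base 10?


1110101111001001 in decimal = 60361

60361


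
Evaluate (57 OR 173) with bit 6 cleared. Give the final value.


Step 1: 57 | 173 = 189
Step 2: 189 & ~(1 << 6) = 189

189


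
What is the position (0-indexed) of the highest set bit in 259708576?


0b1111011110101101011010100000. Highest set bit at position 27

27


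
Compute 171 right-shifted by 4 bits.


0b10101011 >> 4 = 0b1010 = 10

10


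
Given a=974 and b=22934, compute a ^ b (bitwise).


974 ^ 22934 = 23128

23128


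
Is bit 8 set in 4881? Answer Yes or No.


0b1001100010001, bit 8 = 1. Yes

Yes


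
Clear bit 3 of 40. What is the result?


40 & ~(1 << 3) = 32

32


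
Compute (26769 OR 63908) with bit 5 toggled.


Step 1: 26769 | 63908 = 63925
Step 2: 63925 ^ (1 << 5) = 63925 ^ 32 = 63893

63893


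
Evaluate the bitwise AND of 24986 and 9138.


0b110000110011010 & 0b10001110110010 = 0b10000110010010 = 8594

8594


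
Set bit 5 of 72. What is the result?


72 | (1 << 5) = 72 | 32 = 104

104


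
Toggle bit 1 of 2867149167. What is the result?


2867149167 ^ (1 << 1) = 2867149167 ^ 2 = 2867149165

2867149165


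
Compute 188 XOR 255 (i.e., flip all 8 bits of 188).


188 ^ 255 = 67

67


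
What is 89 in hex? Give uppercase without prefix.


89 = 59 hex

59


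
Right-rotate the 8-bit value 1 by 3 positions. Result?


Rotate 0b1 right by 3 (8-bit) = 0b100000 = 32

32


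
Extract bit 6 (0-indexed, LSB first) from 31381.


0b111101010010101, position 6 = 0

0


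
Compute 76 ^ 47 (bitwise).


0b1001100 ^ 0b101111 = 0b1100011 = 99

99


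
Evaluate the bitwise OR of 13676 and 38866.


0b11010101101100 | 0b1001011111010010 = 0b1011011111111110 = 47102

47102


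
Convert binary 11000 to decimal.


11000 in decimal = 24

24


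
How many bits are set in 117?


0b1110101 has 5 set bits

5


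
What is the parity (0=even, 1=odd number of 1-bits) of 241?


0b11110001 has 5 ones => parity 1

1


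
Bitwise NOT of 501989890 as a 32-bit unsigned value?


~0b11101111010111100001000000010 = 0b11100010000101000011110111111101 = 3792977405 (32-bit unsigned)

3792977405


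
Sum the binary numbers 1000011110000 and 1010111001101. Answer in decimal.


1000011110000 + 1010111001101 = 10011010111101 = 9917

9917


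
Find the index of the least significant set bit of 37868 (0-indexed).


0b1001001111101100. Lowest set bit at position 2

2


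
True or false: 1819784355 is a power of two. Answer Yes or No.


0b1101100011101111011010010100011. Multiple bits set => No

No


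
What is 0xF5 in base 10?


F5 hex = 245 decimal

245


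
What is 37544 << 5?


0b1001001010101000 << 5 = 0b100100101010100000000 = 1201408

1201408


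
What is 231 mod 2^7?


231 & 127 = 103

103


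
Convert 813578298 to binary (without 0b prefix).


813578298 = 110000011111100011100000111010 in binary

110000011111100011100000111010


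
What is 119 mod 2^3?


119 & 7 = 7

7


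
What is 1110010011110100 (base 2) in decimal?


1110010011110100 in decimal = 58612

58612


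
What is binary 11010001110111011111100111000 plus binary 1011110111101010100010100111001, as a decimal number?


11010001110111011111100111000 + 1011110111101010100010100111001 = 1111001001100010000010001110001 = 2033255537

2033255537


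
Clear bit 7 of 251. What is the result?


251 & ~(1 << 7) = 123

123


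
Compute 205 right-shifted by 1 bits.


0b11001101 >> 1 = 0b1100110 = 102

102


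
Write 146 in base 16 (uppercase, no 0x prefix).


146 = 92 hex

92


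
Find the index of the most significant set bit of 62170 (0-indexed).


0b1111001011011010. Highest set bit at position 15

15


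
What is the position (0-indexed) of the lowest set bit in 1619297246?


0b1100000100001001000001111011110. Lowest set bit at position 1

1


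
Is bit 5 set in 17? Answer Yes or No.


0b10001, bit 5 = 0. No

No


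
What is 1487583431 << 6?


0b1011000101010101011100011000111 << 6 = 0b1011000101010101011100011000111000000 = 95205339584

95205339584


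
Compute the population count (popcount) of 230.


0b11100110 has 5 set bits

5


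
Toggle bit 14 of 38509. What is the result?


38509 ^ (1 << 14) = 38509 ^ 16384 = 54893

54893


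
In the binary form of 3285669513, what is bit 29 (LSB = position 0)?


0b11000011110101110101011010001001, position 29 = 0

0


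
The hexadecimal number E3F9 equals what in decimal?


E3F9 hex = 58361 decimal

58361


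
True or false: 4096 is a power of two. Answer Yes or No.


0b1000000000000. Only one bit set => Yes

Yes


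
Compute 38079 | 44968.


0b1001010010111111 | 0b1010111110101000 = 0b1011111110111111 = 49087

49087


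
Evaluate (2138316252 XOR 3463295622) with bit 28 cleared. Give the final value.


Step 1: 2138316252 ^ 3463295622 = 2971250522
Step 2: 2971250522 & ~(1 << 28) = 2702815066

2702815066


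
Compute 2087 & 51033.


0b100000100111 & 0b1100011101011001 = 0b1 = 1

1


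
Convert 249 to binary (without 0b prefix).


249 = 11111001 in binary

11111001


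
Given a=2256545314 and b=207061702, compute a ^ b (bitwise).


2256545314 ^ 207061702 = 2329388260

2329388260


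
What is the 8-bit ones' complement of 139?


139 ^ 255 = 116

116


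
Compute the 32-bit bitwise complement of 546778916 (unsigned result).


~0b100000100101110010111100100100 = 0b11011111011010001101000011011011 = 3748188379 (32-bit unsigned)

3748188379


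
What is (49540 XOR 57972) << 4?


Step 1: 49540 ^ 57972 = 9200
Step 2: 9200 << 4 = 147200

147200


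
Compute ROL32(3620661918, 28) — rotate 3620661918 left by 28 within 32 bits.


Rotate 0b11010111110011101110101010011110 left by 28 (32-bit) = 0b11101101011111001110111010101001 = 3984387753

3984387753


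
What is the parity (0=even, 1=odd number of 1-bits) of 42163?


0b1010010010110011 has 8 ones => parity 0

0


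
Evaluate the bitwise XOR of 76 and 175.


0b1001100 ^ 0b10101111 = 0b11100011 = 227

227


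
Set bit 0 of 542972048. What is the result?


542972048 | (1 << 0) = 542972048 | 1 = 542972049

542972049


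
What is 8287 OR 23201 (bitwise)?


0b10000001011111 | 0b101101010100001 = 0b111101011111111 = 31487

31487


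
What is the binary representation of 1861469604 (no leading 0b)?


1861469604 = 1101110111100111100010110100100 in binary

1101110111100111100010110100100


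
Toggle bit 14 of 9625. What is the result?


9625 ^ (1 << 14) = 9625 ^ 16384 = 26009

26009


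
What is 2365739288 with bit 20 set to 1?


2365739288 | (1 << 20) = 2365739288 | 1048576 = 2366787864

2366787864


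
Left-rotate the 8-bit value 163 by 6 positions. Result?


Rotate 0b10100011 left by 6 (8-bit) = 0b11101000 = 232

232


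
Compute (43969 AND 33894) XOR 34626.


Step 1: 43969 & 33894 = 32832
Step 2: 32832 ^ 34626 = 1794

1794


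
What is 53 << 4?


0b110101 << 4 = 0b1101010000 = 848

848


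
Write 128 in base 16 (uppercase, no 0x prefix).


128 = 80 hex

80


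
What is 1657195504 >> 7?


0b1100010110001101100101111110000 >> 7 = 0b110001011000110110010111 = 12946839

12946839


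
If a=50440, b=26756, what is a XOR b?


50440 ^ 26756 = 44428

44428


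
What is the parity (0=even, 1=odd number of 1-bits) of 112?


0b1110000 has 3 ones => parity 1

1


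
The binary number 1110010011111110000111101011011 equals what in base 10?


1110010011111110000111101011011 in decimal = 1920929627

1920929627


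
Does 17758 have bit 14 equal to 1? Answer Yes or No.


0b100010101011110, bit 14 = 1. Yes

Yes


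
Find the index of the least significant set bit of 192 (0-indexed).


0b11000000. Lowest set bit at position 6

6


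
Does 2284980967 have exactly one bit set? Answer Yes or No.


0b10001000001100100000101011100111. Multiple bits set => No

No


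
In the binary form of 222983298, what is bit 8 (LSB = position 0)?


0b1101010010100111010010000010, position 8 = 0

0


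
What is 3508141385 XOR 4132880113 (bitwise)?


0b11010001000110011111110101001001 ^ 0b11110110010101101011111011110001 = 0b100111010011110100001110111000 = 659506104

659506104


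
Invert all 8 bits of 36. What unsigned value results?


36 ^ 255 = 219

219


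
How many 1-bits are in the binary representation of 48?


0b110000 has 2 set bits

2


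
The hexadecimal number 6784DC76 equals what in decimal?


6784DC76 hex = 1736760438 decimal

1736760438


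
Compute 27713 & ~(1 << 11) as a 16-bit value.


27713 & ~(1 << 11) = 25665

25665


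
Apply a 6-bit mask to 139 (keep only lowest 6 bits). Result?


139 & 63 = 11

11


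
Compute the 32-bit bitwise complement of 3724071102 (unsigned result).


~0b11011101111110001101000010111110 = 0b100010000001110010111101000001 = 570896193 (32-bit unsigned)

570896193


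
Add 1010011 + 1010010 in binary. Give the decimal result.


1010011 + 1010010 = 10100101 = 165

165


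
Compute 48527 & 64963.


0b1011110110001111 & 0b1111110111000011 = 0b1011110110000011 = 48515

48515


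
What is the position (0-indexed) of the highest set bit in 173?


0b10101101. Highest set bit at position 7

7


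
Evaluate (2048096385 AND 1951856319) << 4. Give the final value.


Step 1: 2048096385 & 1951856319 = 1880256641
Step 2: 1880256641 << 4 = 30084106256

30084106256


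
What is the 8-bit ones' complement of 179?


179 ^ 255 = 76

76


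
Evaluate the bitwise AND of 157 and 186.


0b10011101 & 0b10111010 = 0b10011000 = 152

152


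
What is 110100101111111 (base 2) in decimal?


110100101111111 in decimal = 27007

27007


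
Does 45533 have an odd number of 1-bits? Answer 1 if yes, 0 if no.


0b1011000111011101 has 10 ones => parity 0

0


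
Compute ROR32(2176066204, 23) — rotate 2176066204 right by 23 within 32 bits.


Rotate 0b10000001101101000010001010011100 right by 23 (32-bit) = 0b1101000010001010011100100000011 = 1749367043

1749367043


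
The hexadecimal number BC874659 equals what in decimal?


BC874659 hex = 3162981977 decimal

3162981977


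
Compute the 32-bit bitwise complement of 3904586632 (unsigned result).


~0b11101000101110110100001110001000 = 0b10111010001001011110001110111 = 390380663 (32-bit unsigned)

390380663


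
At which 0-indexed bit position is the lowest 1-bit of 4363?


0b1000100001011. Lowest set bit at position 0

0


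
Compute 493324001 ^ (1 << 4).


493324001 ^ (1 << 4) = 493324001 ^ 16 = 493324017

493324017


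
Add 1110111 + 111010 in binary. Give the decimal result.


1110111 + 111010 = 10110001 = 177

177


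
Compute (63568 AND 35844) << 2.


Step 1: 63568 & 35844 = 34816
Step 2: 34816 << 2 = 139264

139264


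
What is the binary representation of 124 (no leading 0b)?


124 = 1111100 in binary

1111100


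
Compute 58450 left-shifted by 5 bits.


0b1110010001010010 << 5 = 0b111001000101001000000 = 1870400

1870400


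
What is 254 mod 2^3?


254 & 7 = 6

6


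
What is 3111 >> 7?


0b110000100111 >> 7 = 0b11000 = 24

24


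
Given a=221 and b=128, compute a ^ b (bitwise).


221 ^ 128 = 93

93


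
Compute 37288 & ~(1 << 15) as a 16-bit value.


37288 & ~(1 << 15) = 4520

4520


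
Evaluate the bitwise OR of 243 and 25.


0b11110011 | 0b11001 = 0b11111011 = 251

251


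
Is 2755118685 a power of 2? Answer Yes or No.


0b10100100001101111100011001011101. Multiple bits set => No

No


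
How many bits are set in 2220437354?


0b10000100010110010010111101101010 has 15 set bits

15


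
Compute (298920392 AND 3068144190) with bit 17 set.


Step 1: 298920392 & 3068144190 = 281028616
Step 2: 281028616 | (1 << 17) = 281028616 | 131072 = 281159688

281159688


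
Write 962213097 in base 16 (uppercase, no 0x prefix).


962213097 = 395A34E9 hex

395A34E9


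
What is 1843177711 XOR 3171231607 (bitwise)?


0b1101101110111001010100011101111 ^ 0b10111101000001010010011101110111 = 0b11010000110110011000111110011000 = 3503919000

3503919000


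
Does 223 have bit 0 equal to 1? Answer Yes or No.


0b11011111, bit 0 = 1. Yes

Yes


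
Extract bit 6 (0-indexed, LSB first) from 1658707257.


0b1100010110111011101110100111001, position 6 = 0

0


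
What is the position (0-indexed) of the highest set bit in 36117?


0b1000110100010101. Highest set bit at position 15

15


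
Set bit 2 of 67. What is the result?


67 | (1 << 2) = 67 | 4 = 71

71


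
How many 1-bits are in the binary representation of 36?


0b100100 has 2 set bits

2


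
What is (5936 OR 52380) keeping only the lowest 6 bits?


Step 1: 5936 | 52380 = 57276
Step 2: 57276 & 63 = 60

60


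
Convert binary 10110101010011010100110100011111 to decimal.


10110101010011010100110100011111 in decimal = 3041742111

3041742111


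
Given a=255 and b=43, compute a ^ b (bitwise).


255 ^ 43 = 212

212


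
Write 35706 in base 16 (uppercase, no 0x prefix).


35706 = 8B7A hex

8B7A


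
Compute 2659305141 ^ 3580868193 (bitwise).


0b10011110100000011100011010110101 ^ 0b11010101011011111011011001100001 = 0b1001011111011100111000011010100 = 1273917652

1273917652


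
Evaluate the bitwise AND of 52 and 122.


0b110100 & 0b1111010 = 0b110000 = 48

48


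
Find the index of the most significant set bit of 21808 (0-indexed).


0b101010100110000. Highest set bit at position 14

14


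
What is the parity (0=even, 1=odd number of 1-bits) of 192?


0b11000000 has 2 ones => parity 0

0


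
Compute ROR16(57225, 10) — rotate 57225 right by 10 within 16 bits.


Rotate 0b1101111110001001 right by 10 (16-bit) = 0b1110001001110111 = 57975

57975


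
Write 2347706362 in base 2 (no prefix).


2347706362 = 10001011111011110010011111111010 in binary

10001011111011110010011111111010


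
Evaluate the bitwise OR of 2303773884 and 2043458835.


0b10001001010100001100110010111100 | 0b1111001110011001011010100010011 = 0b11111001110111001111110110111111 = 4192009663

4192009663


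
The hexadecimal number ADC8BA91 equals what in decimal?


ADC8BA91 hex = 2915613329 decimal

2915613329


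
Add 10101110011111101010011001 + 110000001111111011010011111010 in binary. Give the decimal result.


10101110011111101010011001 + 110000001111111011010011111010 = 110010111110011010111110010011 = 855224211

855224211


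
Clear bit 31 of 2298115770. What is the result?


2298115770 & ~(1 << 31) = 150632122

150632122


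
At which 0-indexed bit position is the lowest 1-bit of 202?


0b11001010. Lowest set bit at position 1

1


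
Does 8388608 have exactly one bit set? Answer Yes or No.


0b100000000000000000000000. Only one bit set => Yes

Yes


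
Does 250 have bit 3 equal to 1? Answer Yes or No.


0b11111010, bit 3 = 1. Yes

Yes


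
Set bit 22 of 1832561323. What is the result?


1832561323 | (1 << 22) = 1832561323 | 4194304 = 1836755627

1836755627


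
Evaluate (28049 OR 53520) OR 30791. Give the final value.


Step 1: 28049 | 53520 = 64913
Step 2: 64913 | 30791 = 64983

64983


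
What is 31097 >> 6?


0b111100101111001 >> 6 = 0b111100101 = 485

485


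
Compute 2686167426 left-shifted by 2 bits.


0b10100000000110111010100110000010 << 2 = 0b1010000000011011101010011000001000 = 10744669704

10744669704


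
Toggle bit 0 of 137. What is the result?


137 ^ (1 << 0) = 137 ^ 1 = 136

136


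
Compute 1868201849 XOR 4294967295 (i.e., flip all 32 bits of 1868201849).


1868201849 ^ 4294967295 = 2426765446

2426765446


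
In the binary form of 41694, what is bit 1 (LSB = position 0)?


0b1010001011011110, position 1 = 1

1


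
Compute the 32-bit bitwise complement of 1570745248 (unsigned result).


~0b1011101100111111010101110100000 = 0b10100010011000000101010001011111 = 2724222047 (32-bit unsigned)

2724222047


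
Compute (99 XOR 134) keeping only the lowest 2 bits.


Step 1: 99 ^ 134 = 229
Step 2: 229 & 3 = 1

1


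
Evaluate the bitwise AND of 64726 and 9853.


0b1111110011010110 & 0b10011001111101 = 0b10010001010100 = 9300

9300


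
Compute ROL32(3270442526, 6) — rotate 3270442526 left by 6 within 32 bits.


Rotate 0b11000010111011101111111000011110 left by 6 (32-bit) = 0b10111011101111111000011110110000 = 3149891504

3149891504


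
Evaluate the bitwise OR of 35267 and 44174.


0b1000100111000011 | 0b1010110010001110 = 0b1010110111001111 = 44495

44495


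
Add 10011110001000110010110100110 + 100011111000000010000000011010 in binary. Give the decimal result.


10011110001000110010110100110 + 100011111000000010000000011010 = 110111101001001000010111000000 = 933529024

933529024


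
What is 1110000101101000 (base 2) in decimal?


1110000101101000 in decimal = 57704

57704


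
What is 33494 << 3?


0b1000001011010110 << 3 = 0b1000001011010110000 = 267952

267952


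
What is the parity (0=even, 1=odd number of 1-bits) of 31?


0b11111 has 5 ones => parity 1

1


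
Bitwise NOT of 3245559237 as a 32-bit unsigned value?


~0b11000001011100110100110111000101 = 0b111110100011001011001000111010 = 1049408058 (32-bit unsigned)

1049408058


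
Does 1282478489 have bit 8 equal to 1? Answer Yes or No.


0b1001100011100010001000110011001, bit 8 = 1. Yes

Yes


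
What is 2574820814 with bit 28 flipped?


2574820814 ^ (1 << 28) = 2574820814 ^ 268435456 = 2306385358

2306385358


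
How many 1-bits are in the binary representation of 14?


0b1110 has 3 set bits

3


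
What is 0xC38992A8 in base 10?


C38992A8 hex = 3280573096 decimal

3280573096


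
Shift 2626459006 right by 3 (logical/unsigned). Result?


0b10011100100011001001010101111110 >> 3 = 0b10011100100011001001010101111 = 328307375

328307375


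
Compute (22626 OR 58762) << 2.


Step 1: 22626 | 58762 = 65002
Step 2: 65002 << 2 = 260008

260008


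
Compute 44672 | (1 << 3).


44672 | (1 << 3) = 44672 | 8 = 44680

44680


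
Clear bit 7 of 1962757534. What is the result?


1962757534 & ~(1 << 7) = 1962757406

1962757406


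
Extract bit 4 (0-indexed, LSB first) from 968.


0b1111001000, position 4 = 0

0


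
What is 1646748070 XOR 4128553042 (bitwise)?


0b1100010001001110110000110100110 ^ 0b11110110000101001011100001010010 = 0b10010100001100111101100111110100 = 2486426100

2486426100


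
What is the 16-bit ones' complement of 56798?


56798 ^ 65535 = 8737

8737


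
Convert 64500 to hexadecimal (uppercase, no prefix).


64500 = FBF4 hex

FBF4


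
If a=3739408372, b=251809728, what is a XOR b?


3739408372 ^ 251809728 = 3521157172

3521157172


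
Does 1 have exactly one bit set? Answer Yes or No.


0b1. Only one bit set => Yes

Yes


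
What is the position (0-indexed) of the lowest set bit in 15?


0b1111. Lowest set bit at position 0

0


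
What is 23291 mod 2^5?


23291 & 31 = 27

27


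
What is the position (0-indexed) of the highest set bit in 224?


0b11100000. Highest set bit at position 7

7


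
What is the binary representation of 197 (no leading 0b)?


197 = 11000101 in binary

11000101


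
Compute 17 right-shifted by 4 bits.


0b10001 >> 4 = 0b1 = 1

1


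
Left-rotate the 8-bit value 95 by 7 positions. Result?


Rotate 0b1011111 left by 7 (8-bit) = 0b10101111 = 175

175


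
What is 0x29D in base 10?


29D hex = 669 decimal

669


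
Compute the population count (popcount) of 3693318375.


0b11011100001000111001000011100111 has 16 set bits

16


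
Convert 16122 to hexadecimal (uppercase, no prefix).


16122 = 3EFA hex

3EFA


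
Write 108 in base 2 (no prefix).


108 = 1101100 in binary

1101100


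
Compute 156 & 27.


0b10011100 & 0b11011 = 0b11000 = 24

24


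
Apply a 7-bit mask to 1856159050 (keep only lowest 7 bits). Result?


1856159050 & 127 = 74

74


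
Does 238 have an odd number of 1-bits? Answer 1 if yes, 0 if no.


0b11101110 has 6 ones => parity 0

0


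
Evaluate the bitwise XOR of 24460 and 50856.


0b101111110001100 ^ 0b1100011010101000 = 0b1001100100100100 = 39204

39204


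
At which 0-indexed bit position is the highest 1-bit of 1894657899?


0b1110000111011100010111101101011. Highest set bit at position 30

30


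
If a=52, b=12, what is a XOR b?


52 ^ 12 = 56

56


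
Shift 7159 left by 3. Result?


0b1101111110111 << 3 = 0b1101111110111000 = 57272

57272


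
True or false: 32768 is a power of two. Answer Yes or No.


0b1000000000000000. Only one bit set => Yes

Yes


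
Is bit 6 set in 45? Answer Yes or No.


0b101101, bit 6 = 0. No

No


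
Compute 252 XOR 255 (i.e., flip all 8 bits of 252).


252 ^ 255 = 3

3


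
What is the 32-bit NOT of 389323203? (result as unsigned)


~0b10111001101001001100111000011 = 0b11101000110010110110011000111100 = 3905644092 (32-bit unsigned)

3905644092


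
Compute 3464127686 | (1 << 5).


3464127686 | (1 << 5) = 3464127686 | 32 = 3464127718

3464127718


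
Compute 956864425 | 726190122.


0b111001000010001001011110101001 | 0b101011010010001100100000101010 = 0b111011010010001101111110101011 = 994631595

994631595


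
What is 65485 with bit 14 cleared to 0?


65485 & ~(1 << 14) = 49101

49101


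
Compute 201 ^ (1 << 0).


201 ^ (1 << 0) = 201 ^ 1 = 200

200


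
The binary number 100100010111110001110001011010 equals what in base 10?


100100010111110001110001011010 in decimal = 610212954

610212954


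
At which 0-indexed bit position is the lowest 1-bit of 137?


0b10001001. Lowest set bit at position 0

0


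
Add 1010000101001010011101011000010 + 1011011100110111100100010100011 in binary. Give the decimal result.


1010000101001010011101011000010 + 1011011100110111100100010100011 = 10101100010000010000001101100101 = 2889941861

2889941861


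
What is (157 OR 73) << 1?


Step 1: 157 | 73 = 221
Step 2: 221 << 1 = 442

442


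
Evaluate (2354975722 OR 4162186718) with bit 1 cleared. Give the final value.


Step 1: 2354975722 | 4162186718 = 4234149886
Step 2: 4234149886 & ~(1 << 1) = 4234149884

4234149884


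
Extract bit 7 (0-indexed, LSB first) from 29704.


0b111010000001000, position 7 = 0

0


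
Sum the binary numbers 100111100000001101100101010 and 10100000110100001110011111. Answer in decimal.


100111100000001101100101010 + 10100000110100001110011111 = 111011100110101111011001001 = 125001417

125001417


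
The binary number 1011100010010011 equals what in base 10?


1011100010010011 in decimal = 47251

47251


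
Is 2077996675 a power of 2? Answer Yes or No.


0b1111011110110111011011010000011. Multiple bits set => No

No


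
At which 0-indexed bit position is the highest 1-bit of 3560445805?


0b11010100001110000001011101101101. Highest set bit at position 31

31


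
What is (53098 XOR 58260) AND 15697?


Step 1: 53098 ^ 58260 = 11518
Step 2: 11518 & 15697 = 11344

11344


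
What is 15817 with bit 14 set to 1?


15817 | (1 << 14) = 15817 | 16384 = 32201

32201


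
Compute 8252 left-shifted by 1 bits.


0b10000000111100 << 1 = 0b100000001111000 = 16504

16504


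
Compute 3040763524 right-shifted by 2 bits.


0b10110101001111100101111010000100 >> 2 = 0b101101010011111001011110100001 = 760190881

760190881


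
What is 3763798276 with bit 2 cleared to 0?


3763798276 & ~(1 << 2) = 3763798272

3763798272


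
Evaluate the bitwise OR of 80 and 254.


0b1010000 | 0b11111110 = 0b11111110 = 254

254


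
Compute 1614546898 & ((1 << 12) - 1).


1614546898 & 4095 = 2002

2002


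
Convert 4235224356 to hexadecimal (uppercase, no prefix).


4235224356 = FC706524 hex

FC706524


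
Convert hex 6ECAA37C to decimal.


6ECAA37C hex = 1858773884 decimal

1858773884


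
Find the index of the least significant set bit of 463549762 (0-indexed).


0b11011101000010011010101000010. Lowest set bit at position 1

1


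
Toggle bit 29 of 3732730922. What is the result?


3732730922 ^ (1 << 29) = 3732730922 ^ 536870912 = 4269601834

4269601834


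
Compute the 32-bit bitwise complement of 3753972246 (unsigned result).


~0b11011111110000010001001000010110 = 0b100000001111101110110111101001 = 540995049 (32-bit unsigned)

540995049


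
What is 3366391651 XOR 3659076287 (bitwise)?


0b11001000101001110000111101100011 ^ 0b11011010000110010001001010111111 = 0b10010101111100001110111011100 = 314449372

314449372


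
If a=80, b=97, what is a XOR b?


80 ^ 97 = 49

49


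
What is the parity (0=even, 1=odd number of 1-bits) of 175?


0b10101111 has 6 ones => parity 0

0


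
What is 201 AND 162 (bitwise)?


0b11001001 & 0b10100010 = 0b10000000 = 128

128


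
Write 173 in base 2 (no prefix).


173 = 10101101 in binary

10101101


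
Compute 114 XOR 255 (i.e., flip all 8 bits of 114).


114 ^ 255 = 141

141


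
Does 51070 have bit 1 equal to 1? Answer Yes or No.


0b1100011101111110, bit 1 = 1. Yes

Yes


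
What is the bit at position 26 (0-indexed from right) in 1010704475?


0b111100001111100010000001011011, position 26 = 1

1


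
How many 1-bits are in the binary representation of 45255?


0b1011000011000111 has 8 set bits

8


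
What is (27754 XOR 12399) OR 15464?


Step 1: 27754 ^ 12399 = 23557
Step 2: 23557 | 15464 = 31853

31853


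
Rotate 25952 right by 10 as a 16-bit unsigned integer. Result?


Rotate 0b110010101100000 right by 10 (16-bit) = 0b101100000011001 = 22553

22553


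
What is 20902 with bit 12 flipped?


20902 ^ (1 << 12) = 20902 ^ 4096 = 16806

16806


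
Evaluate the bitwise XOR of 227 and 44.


0b11100011 ^ 0b101100 = 0b11001111 = 207

207


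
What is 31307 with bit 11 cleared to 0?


31307 & ~(1 << 11) = 29259

29259


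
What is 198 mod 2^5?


198 & 31 = 6

6


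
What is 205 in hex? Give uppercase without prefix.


205 = CD hex

CD


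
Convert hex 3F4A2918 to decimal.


3F4A2918 hex = 1061824792 decimal

1061824792


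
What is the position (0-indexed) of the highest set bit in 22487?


0b101011111010111. Highest set bit at position 14

14


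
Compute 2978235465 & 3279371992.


0b10110001100001000100010001001001 & 0b11000011011101110011111011011000 = 0b10000001000001000000010001001000 = 2164524104

2164524104


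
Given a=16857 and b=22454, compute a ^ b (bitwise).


16857 ^ 22454 = 5743

5743


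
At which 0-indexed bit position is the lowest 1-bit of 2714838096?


0b10100001110100010010010001010000. Lowest set bit at position 4

4


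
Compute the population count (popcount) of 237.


0b11101101 has 6 set bits

6


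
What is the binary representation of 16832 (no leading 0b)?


16832 = 100000111000000 in binary

100000111000000


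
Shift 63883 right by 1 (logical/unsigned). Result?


0b1111100110001011 >> 1 = 0b111110011000101 = 31941

31941


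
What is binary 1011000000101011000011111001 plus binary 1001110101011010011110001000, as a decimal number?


1011000000101011000011111001 + 1001110101011010011110001000 = 10100110110000101100010000001 = 349722753

349722753


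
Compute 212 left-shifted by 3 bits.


0b11010100 << 3 = 0b11010100000 = 1696

1696


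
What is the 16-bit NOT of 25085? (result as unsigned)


~0b110000111111101 = 0b1001111000000010 = 40450 (16-bit unsigned)

40450


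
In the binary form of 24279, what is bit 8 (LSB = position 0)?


0b101111011010111, position 8 = 0

0


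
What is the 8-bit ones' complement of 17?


17 ^ 255 = 238

238


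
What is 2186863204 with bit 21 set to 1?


2186863204 | (1 << 21) = 2186863204 | 2097152 = 2188960356

2188960356


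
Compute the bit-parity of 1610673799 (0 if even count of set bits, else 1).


0b1100000000000001110111010000111 has 12 ones => parity 0

0


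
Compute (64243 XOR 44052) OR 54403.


Step 1: 64243 ^ 44052 = 22247
Step 2: 22247 | 54403 = 55015

55015


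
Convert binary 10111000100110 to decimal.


10111000100110 in decimal = 11814

11814


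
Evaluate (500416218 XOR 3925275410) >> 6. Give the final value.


Step 1: 500416218 ^ 3925275410 = 4096085448
Step 2: 4096085448 >> 6 = 64001335

64001335


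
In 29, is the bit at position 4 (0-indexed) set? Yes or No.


0b11101, bit 4 = 1. Yes

Yes


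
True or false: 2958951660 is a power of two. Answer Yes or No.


0b10110000010111100000010011101100. Multiple bits set => No

No


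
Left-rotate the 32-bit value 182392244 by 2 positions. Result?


Rotate 0b1010110111110001010110110100 left by 2 (32-bit) = 0b101011011111000101011011010000 = 729568976

729568976
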